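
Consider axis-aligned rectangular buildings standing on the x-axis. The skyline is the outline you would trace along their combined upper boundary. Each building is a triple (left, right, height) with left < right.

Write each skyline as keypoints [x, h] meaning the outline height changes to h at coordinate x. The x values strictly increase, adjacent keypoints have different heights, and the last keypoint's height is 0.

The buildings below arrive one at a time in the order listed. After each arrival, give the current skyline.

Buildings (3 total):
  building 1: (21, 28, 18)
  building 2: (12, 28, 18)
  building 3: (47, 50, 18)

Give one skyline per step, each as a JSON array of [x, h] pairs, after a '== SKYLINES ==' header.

== SKYLINES ==
[[21,18],[28,0]]
[[12,18],[28,0]]
[[12,18],[28,0],[47,18],[50,0]]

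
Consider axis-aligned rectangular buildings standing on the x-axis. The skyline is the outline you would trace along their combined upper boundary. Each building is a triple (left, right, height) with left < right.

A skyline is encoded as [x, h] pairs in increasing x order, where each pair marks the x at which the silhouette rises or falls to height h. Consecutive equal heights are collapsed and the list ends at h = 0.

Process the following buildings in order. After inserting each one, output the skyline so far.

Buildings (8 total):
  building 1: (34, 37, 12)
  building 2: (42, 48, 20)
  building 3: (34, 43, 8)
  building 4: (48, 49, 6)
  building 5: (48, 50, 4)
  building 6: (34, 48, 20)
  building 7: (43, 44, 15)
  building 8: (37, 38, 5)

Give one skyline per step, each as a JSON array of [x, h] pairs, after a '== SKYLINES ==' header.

== SKYLINES ==
[[34,12],[37,0]]
[[34,12],[37,0],[42,20],[48,0]]
[[34,12],[37,8],[42,20],[48,0]]
[[34,12],[37,8],[42,20],[48,6],[49,0]]
[[34,12],[37,8],[42,20],[48,6],[49,4],[50,0]]
[[34,20],[48,6],[49,4],[50,0]]
[[34,20],[48,6],[49,4],[50,0]]
[[34,20],[48,6],[49,4],[50,0]]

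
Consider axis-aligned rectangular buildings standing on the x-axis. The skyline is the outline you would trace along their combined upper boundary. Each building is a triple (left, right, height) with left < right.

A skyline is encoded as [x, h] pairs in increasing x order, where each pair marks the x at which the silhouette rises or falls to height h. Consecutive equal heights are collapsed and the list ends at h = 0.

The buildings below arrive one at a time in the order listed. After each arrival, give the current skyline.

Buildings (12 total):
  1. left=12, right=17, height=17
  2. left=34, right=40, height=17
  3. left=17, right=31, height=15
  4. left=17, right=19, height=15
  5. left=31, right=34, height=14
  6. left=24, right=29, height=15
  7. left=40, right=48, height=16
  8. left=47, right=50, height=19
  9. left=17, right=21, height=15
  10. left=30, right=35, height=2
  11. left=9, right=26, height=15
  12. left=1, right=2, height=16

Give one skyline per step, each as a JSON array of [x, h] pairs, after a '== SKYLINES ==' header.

== SKYLINES ==
[[12,17],[17,0]]
[[12,17],[17,0],[34,17],[40,0]]
[[12,17],[17,15],[31,0],[34,17],[40,0]]
[[12,17],[17,15],[31,0],[34,17],[40,0]]
[[12,17],[17,15],[31,14],[34,17],[40,0]]
[[12,17],[17,15],[31,14],[34,17],[40,0]]
[[12,17],[17,15],[31,14],[34,17],[40,16],[48,0]]
[[12,17],[17,15],[31,14],[34,17],[40,16],[47,19],[50,0]]
[[12,17],[17,15],[31,14],[34,17],[40,16],[47,19],[50,0]]
[[12,17],[17,15],[31,14],[34,17],[40,16],[47,19],[50,0]]
[[9,15],[12,17],[17,15],[31,14],[34,17],[40,16],[47,19],[50,0]]
[[1,16],[2,0],[9,15],[12,17],[17,15],[31,14],[34,17],[40,16],[47,19],[50,0]]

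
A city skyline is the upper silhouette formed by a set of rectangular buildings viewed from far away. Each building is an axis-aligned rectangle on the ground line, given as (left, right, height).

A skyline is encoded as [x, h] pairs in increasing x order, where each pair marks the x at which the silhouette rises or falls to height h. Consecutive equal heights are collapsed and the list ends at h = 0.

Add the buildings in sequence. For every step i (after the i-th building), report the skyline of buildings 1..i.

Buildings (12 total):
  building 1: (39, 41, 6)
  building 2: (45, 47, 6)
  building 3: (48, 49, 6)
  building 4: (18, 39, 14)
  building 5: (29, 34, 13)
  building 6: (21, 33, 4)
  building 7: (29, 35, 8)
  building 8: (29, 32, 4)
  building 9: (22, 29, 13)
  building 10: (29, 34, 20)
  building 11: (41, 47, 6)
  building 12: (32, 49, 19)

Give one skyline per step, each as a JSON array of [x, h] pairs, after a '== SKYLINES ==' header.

== SKYLINES ==
[[39,6],[41,0]]
[[39,6],[41,0],[45,6],[47,0]]
[[39,6],[41,0],[45,6],[47,0],[48,6],[49,0]]
[[18,14],[39,6],[41,0],[45,6],[47,0],[48,6],[49,0]]
[[18,14],[39,6],[41,0],[45,6],[47,0],[48,6],[49,0]]
[[18,14],[39,6],[41,0],[45,6],[47,0],[48,6],[49,0]]
[[18,14],[39,6],[41,0],[45,6],[47,0],[48,6],[49,0]]
[[18,14],[39,6],[41,0],[45,6],[47,0],[48,6],[49,0]]
[[18,14],[39,6],[41,0],[45,6],[47,0],[48,6],[49,0]]
[[18,14],[29,20],[34,14],[39,6],[41,0],[45,6],[47,0],[48,6],[49,0]]
[[18,14],[29,20],[34,14],[39,6],[47,0],[48,6],[49,0]]
[[18,14],[29,20],[34,19],[49,0]]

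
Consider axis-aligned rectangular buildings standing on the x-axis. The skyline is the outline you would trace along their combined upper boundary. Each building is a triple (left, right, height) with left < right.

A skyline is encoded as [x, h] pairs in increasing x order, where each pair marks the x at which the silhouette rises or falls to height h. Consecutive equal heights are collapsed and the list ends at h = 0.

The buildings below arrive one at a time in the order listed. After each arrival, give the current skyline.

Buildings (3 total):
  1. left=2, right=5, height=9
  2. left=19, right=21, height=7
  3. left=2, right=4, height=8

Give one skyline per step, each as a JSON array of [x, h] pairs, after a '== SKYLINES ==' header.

== SKYLINES ==
[[2,9],[5,0]]
[[2,9],[5,0],[19,7],[21,0]]
[[2,9],[5,0],[19,7],[21,0]]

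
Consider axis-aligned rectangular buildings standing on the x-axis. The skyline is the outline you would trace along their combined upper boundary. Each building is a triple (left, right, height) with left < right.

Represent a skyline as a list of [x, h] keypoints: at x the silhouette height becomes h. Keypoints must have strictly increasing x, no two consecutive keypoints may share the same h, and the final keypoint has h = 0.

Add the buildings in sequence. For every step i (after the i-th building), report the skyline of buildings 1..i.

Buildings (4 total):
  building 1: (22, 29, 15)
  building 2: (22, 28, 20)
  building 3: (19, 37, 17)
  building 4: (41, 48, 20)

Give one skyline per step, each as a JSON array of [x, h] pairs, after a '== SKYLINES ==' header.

== SKYLINES ==
[[22,15],[29,0]]
[[22,20],[28,15],[29,0]]
[[19,17],[22,20],[28,17],[37,0]]
[[19,17],[22,20],[28,17],[37,0],[41,20],[48,0]]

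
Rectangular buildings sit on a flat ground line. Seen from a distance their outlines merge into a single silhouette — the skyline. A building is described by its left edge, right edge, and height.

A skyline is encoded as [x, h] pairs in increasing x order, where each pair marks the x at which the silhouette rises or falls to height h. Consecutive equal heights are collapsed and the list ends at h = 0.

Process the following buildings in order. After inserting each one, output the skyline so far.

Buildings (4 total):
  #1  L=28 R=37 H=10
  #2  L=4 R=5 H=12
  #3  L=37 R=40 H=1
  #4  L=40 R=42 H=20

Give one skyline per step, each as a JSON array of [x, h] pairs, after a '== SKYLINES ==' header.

== SKYLINES ==
[[28,10],[37,0]]
[[4,12],[5,0],[28,10],[37,0]]
[[4,12],[5,0],[28,10],[37,1],[40,0]]
[[4,12],[5,0],[28,10],[37,1],[40,20],[42,0]]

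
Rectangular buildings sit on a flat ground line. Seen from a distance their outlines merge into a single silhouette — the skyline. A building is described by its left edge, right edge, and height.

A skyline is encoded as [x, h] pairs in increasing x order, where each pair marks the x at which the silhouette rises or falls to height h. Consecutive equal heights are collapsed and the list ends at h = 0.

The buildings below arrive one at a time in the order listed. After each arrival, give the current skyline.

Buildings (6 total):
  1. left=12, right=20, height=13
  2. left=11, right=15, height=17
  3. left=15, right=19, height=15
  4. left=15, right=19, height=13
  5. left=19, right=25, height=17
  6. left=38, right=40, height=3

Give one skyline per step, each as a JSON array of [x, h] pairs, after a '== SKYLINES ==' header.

== SKYLINES ==
[[12,13],[20,0]]
[[11,17],[15,13],[20,0]]
[[11,17],[15,15],[19,13],[20,0]]
[[11,17],[15,15],[19,13],[20,0]]
[[11,17],[15,15],[19,17],[25,0]]
[[11,17],[15,15],[19,17],[25,0],[38,3],[40,0]]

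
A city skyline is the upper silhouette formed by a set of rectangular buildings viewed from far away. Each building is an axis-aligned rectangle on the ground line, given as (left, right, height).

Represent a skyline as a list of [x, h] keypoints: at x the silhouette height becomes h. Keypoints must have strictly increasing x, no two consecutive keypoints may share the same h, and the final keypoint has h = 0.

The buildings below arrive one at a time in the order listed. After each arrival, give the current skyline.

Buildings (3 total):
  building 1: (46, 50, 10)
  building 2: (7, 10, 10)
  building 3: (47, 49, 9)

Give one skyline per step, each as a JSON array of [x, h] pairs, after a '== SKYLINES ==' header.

== SKYLINES ==
[[46,10],[50,0]]
[[7,10],[10,0],[46,10],[50,0]]
[[7,10],[10,0],[46,10],[50,0]]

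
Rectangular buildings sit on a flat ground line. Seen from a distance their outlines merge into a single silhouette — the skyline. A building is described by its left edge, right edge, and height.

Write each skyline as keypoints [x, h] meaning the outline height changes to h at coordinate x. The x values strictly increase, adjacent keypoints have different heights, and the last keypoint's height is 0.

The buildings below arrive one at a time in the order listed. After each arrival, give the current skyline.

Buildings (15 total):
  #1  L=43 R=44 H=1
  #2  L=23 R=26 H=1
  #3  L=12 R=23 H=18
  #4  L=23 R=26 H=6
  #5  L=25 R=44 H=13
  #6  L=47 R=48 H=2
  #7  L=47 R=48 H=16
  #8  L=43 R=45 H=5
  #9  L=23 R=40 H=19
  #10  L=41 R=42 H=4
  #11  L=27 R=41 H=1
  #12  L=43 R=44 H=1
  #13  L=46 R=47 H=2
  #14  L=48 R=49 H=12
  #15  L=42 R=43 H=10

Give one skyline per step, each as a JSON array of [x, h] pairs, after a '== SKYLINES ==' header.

== SKYLINES ==
[[43,1],[44,0]]
[[23,1],[26,0],[43,1],[44,0]]
[[12,18],[23,1],[26,0],[43,1],[44,0]]
[[12,18],[23,6],[26,0],[43,1],[44,0]]
[[12,18],[23,6],[25,13],[44,0]]
[[12,18],[23,6],[25,13],[44,0],[47,2],[48,0]]
[[12,18],[23,6],[25,13],[44,0],[47,16],[48,0]]
[[12,18],[23,6],[25,13],[44,5],[45,0],[47,16],[48,0]]
[[12,18],[23,19],[40,13],[44,5],[45,0],[47,16],[48,0]]
[[12,18],[23,19],[40,13],[44,5],[45,0],[47,16],[48,0]]
[[12,18],[23,19],[40,13],[44,5],[45,0],[47,16],[48,0]]
[[12,18],[23,19],[40,13],[44,5],[45,0],[47,16],[48,0]]
[[12,18],[23,19],[40,13],[44,5],[45,0],[46,2],[47,16],[48,0]]
[[12,18],[23,19],[40,13],[44,5],[45,0],[46,2],[47,16],[48,12],[49,0]]
[[12,18],[23,19],[40,13],[44,5],[45,0],[46,2],[47,16],[48,12],[49,0]]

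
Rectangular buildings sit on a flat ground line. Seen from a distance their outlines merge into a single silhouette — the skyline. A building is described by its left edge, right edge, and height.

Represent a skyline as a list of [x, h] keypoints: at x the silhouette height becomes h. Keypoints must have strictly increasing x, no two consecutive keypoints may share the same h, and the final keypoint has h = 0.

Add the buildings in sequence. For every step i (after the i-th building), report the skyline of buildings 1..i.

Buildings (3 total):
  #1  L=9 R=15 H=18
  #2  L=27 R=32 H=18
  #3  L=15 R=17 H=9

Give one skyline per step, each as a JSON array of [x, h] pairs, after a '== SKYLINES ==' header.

== SKYLINES ==
[[9,18],[15,0]]
[[9,18],[15,0],[27,18],[32,0]]
[[9,18],[15,9],[17,0],[27,18],[32,0]]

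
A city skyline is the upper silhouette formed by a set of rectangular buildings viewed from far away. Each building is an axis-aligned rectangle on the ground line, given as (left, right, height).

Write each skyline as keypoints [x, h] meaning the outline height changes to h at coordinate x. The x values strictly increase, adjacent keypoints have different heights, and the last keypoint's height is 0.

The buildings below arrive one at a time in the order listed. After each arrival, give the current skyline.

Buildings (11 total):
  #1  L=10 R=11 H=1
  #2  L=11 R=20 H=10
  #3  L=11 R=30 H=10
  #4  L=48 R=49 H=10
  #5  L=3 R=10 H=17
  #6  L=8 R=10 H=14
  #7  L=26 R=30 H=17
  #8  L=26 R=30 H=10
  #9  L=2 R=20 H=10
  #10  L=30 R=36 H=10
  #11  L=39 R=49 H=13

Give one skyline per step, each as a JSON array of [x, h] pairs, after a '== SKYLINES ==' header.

== SKYLINES ==
[[10,1],[11,0]]
[[10,1],[11,10],[20,0]]
[[10,1],[11,10],[30,0]]
[[10,1],[11,10],[30,0],[48,10],[49,0]]
[[3,17],[10,1],[11,10],[30,0],[48,10],[49,0]]
[[3,17],[10,1],[11,10],[30,0],[48,10],[49,0]]
[[3,17],[10,1],[11,10],[26,17],[30,0],[48,10],[49,0]]
[[3,17],[10,1],[11,10],[26,17],[30,0],[48,10],[49,0]]
[[2,10],[3,17],[10,10],[26,17],[30,0],[48,10],[49,0]]
[[2,10],[3,17],[10,10],[26,17],[30,10],[36,0],[48,10],[49,0]]
[[2,10],[3,17],[10,10],[26,17],[30,10],[36,0],[39,13],[49,0]]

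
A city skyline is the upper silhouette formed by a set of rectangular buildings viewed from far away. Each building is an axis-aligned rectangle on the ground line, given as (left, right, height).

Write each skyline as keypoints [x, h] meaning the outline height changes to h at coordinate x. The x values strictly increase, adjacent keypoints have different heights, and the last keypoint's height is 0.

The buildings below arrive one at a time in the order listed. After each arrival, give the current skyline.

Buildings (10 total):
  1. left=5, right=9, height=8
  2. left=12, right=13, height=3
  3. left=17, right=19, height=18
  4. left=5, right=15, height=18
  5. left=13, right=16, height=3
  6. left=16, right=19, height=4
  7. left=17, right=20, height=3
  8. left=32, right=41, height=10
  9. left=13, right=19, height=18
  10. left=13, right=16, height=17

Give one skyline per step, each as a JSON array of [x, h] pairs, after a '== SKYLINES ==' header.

== SKYLINES ==
[[5,8],[9,0]]
[[5,8],[9,0],[12,3],[13,0]]
[[5,8],[9,0],[12,3],[13,0],[17,18],[19,0]]
[[5,18],[15,0],[17,18],[19,0]]
[[5,18],[15,3],[16,0],[17,18],[19,0]]
[[5,18],[15,3],[16,4],[17,18],[19,0]]
[[5,18],[15,3],[16,4],[17,18],[19,3],[20,0]]
[[5,18],[15,3],[16,4],[17,18],[19,3],[20,0],[32,10],[41,0]]
[[5,18],[19,3],[20,0],[32,10],[41,0]]
[[5,18],[19,3],[20,0],[32,10],[41,0]]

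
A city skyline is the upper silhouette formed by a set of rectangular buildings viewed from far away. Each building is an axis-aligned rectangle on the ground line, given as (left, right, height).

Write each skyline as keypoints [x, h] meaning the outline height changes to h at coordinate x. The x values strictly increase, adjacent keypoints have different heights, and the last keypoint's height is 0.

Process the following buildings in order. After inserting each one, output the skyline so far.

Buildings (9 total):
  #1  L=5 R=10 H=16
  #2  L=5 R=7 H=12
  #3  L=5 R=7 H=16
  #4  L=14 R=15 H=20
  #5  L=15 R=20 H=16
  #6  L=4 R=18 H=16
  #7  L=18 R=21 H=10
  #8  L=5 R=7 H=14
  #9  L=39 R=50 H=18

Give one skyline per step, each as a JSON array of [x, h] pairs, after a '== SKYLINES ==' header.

== SKYLINES ==
[[5,16],[10,0]]
[[5,16],[10,0]]
[[5,16],[10,0]]
[[5,16],[10,0],[14,20],[15,0]]
[[5,16],[10,0],[14,20],[15,16],[20,0]]
[[4,16],[14,20],[15,16],[20,0]]
[[4,16],[14,20],[15,16],[20,10],[21,0]]
[[4,16],[14,20],[15,16],[20,10],[21,0]]
[[4,16],[14,20],[15,16],[20,10],[21,0],[39,18],[50,0]]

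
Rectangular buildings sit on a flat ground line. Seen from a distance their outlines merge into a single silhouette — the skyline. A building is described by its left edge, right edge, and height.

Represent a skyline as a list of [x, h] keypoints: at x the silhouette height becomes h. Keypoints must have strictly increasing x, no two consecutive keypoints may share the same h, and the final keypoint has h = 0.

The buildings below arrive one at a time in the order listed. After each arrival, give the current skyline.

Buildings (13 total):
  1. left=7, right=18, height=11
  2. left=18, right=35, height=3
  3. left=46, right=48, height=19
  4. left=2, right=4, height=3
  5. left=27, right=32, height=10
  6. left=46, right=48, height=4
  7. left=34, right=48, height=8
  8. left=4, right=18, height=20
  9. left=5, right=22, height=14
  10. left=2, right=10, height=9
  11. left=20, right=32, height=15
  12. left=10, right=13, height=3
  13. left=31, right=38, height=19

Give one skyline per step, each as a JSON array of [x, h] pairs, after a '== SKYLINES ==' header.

== SKYLINES ==
[[7,11],[18,0]]
[[7,11],[18,3],[35,0]]
[[7,11],[18,3],[35,0],[46,19],[48,0]]
[[2,3],[4,0],[7,11],[18,3],[35,0],[46,19],[48,0]]
[[2,3],[4,0],[7,11],[18,3],[27,10],[32,3],[35,0],[46,19],[48,0]]
[[2,3],[4,0],[7,11],[18,3],[27,10],[32,3],[35,0],[46,19],[48,0]]
[[2,3],[4,0],[7,11],[18,3],[27,10],[32,3],[34,8],[46,19],[48,0]]
[[2,3],[4,20],[18,3],[27,10],[32,3],[34,8],[46,19],[48,0]]
[[2,3],[4,20],[18,14],[22,3],[27,10],[32,3],[34,8],[46,19],[48,0]]
[[2,9],[4,20],[18,14],[22,3],[27,10],[32,3],[34,8],[46,19],[48,0]]
[[2,9],[4,20],[18,14],[20,15],[32,3],[34,8],[46,19],[48,0]]
[[2,9],[4,20],[18,14],[20,15],[32,3],[34,8],[46,19],[48,0]]
[[2,9],[4,20],[18,14],[20,15],[31,19],[38,8],[46,19],[48,0]]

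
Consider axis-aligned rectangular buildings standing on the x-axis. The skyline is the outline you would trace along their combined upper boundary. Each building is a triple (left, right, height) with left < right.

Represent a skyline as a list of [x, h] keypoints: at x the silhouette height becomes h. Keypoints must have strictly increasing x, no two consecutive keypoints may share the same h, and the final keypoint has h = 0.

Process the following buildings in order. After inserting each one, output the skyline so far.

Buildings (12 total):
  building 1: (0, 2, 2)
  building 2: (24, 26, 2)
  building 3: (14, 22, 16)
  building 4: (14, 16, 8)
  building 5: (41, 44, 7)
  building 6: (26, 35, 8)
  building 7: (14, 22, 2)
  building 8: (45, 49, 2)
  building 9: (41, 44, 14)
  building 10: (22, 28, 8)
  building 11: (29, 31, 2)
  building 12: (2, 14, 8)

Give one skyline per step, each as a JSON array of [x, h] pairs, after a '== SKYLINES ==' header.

== SKYLINES ==
[[0,2],[2,0]]
[[0,2],[2,0],[24,2],[26,0]]
[[0,2],[2,0],[14,16],[22,0],[24,2],[26,0]]
[[0,2],[2,0],[14,16],[22,0],[24,2],[26,0]]
[[0,2],[2,0],[14,16],[22,0],[24,2],[26,0],[41,7],[44,0]]
[[0,2],[2,0],[14,16],[22,0],[24,2],[26,8],[35,0],[41,7],[44,0]]
[[0,2],[2,0],[14,16],[22,0],[24,2],[26,8],[35,0],[41,7],[44,0]]
[[0,2],[2,0],[14,16],[22,0],[24,2],[26,8],[35,0],[41,7],[44,0],[45,2],[49,0]]
[[0,2],[2,0],[14,16],[22,0],[24,2],[26,8],[35,0],[41,14],[44,0],[45,2],[49,0]]
[[0,2],[2,0],[14,16],[22,8],[35,0],[41,14],[44,0],[45,2],[49,0]]
[[0,2],[2,0],[14,16],[22,8],[35,0],[41,14],[44,0],[45,2],[49,0]]
[[0,2],[2,8],[14,16],[22,8],[35,0],[41,14],[44,0],[45,2],[49,0]]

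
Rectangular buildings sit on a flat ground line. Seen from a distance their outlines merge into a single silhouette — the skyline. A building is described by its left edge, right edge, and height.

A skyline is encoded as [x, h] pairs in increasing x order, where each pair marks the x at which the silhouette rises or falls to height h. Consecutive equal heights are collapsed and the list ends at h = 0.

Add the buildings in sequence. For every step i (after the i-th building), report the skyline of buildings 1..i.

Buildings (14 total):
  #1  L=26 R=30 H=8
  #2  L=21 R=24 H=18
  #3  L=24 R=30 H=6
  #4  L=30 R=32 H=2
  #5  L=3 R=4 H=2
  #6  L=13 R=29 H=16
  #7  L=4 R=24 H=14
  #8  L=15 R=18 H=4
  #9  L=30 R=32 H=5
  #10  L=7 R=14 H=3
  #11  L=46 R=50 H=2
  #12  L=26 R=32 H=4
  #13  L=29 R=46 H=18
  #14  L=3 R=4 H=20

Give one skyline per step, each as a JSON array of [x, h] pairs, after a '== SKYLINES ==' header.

== SKYLINES ==
[[26,8],[30,0]]
[[21,18],[24,0],[26,8],[30,0]]
[[21,18],[24,6],[26,8],[30,0]]
[[21,18],[24,6],[26,8],[30,2],[32,0]]
[[3,2],[4,0],[21,18],[24,6],[26,8],[30,2],[32,0]]
[[3,2],[4,0],[13,16],[21,18],[24,16],[29,8],[30,2],[32,0]]
[[3,2],[4,14],[13,16],[21,18],[24,16],[29,8],[30,2],[32,0]]
[[3,2],[4,14],[13,16],[21,18],[24,16],[29,8],[30,2],[32,0]]
[[3,2],[4,14],[13,16],[21,18],[24,16],[29,8],[30,5],[32,0]]
[[3,2],[4,14],[13,16],[21,18],[24,16],[29,8],[30,5],[32,0]]
[[3,2],[4,14],[13,16],[21,18],[24,16],[29,8],[30,5],[32,0],[46,2],[50,0]]
[[3,2],[4,14],[13,16],[21,18],[24,16],[29,8],[30,5],[32,0],[46,2],[50,0]]
[[3,2],[4,14],[13,16],[21,18],[24,16],[29,18],[46,2],[50,0]]
[[3,20],[4,14],[13,16],[21,18],[24,16],[29,18],[46,2],[50,0]]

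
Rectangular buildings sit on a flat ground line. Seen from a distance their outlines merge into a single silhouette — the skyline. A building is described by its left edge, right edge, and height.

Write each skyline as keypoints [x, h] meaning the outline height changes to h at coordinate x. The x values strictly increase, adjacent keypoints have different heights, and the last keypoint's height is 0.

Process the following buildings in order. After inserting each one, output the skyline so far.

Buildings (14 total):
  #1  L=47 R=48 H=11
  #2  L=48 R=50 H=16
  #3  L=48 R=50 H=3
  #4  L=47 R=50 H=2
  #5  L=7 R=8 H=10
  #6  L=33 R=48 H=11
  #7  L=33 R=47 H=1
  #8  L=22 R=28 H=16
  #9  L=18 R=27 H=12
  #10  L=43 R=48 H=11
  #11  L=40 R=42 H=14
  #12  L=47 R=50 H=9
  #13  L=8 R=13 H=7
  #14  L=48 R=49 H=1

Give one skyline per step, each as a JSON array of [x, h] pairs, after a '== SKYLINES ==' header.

== SKYLINES ==
[[47,11],[48,0]]
[[47,11],[48,16],[50,0]]
[[47,11],[48,16],[50,0]]
[[47,11],[48,16],[50,0]]
[[7,10],[8,0],[47,11],[48,16],[50,0]]
[[7,10],[8,0],[33,11],[48,16],[50,0]]
[[7,10],[8,0],[33,11],[48,16],[50,0]]
[[7,10],[8,0],[22,16],[28,0],[33,11],[48,16],[50,0]]
[[7,10],[8,0],[18,12],[22,16],[28,0],[33,11],[48,16],[50,0]]
[[7,10],[8,0],[18,12],[22,16],[28,0],[33,11],[48,16],[50,0]]
[[7,10],[8,0],[18,12],[22,16],[28,0],[33,11],[40,14],[42,11],[48,16],[50,0]]
[[7,10],[8,0],[18,12],[22,16],[28,0],[33,11],[40,14],[42,11],[48,16],[50,0]]
[[7,10],[8,7],[13,0],[18,12],[22,16],[28,0],[33,11],[40,14],[42,11],[48,16],[50,0]]
[[7,10],[8,7],[13,0],[18,12],[22,16],[28,0],[33,11],[40,14],[42,11],[48,16],[50,0]]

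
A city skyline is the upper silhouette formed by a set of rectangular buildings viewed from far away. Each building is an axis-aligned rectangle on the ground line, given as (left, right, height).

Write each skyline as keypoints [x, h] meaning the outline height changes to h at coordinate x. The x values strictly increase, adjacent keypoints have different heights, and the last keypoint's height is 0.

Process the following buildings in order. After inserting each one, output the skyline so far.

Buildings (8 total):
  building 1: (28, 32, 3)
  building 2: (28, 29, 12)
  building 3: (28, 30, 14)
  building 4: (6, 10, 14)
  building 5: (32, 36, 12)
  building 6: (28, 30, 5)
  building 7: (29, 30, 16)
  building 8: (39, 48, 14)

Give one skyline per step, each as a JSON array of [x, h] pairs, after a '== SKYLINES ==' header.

== SKYLINES ==
[[28,3],[32,0]]
[[28,12],[29,3],[32,0]]
[[28,14],[30,3],[32,0]]
[[6,14],[10,0],[28,14],[30,3],[32,0]]
[[6,14],[10,0],[28,14],[30,3],[32,12],[36,0]]
[[6,14],[10,0],[28,14],[30,3],[32,12],[36,0]]
[[6,14],[10,0],[28,14],[29,16],[30,3],[32,12],[36,0]]
[[6,14],[10,0],[28,14],[29,16],[30,3],[32,12],[36,0],[39,14],[48,0]]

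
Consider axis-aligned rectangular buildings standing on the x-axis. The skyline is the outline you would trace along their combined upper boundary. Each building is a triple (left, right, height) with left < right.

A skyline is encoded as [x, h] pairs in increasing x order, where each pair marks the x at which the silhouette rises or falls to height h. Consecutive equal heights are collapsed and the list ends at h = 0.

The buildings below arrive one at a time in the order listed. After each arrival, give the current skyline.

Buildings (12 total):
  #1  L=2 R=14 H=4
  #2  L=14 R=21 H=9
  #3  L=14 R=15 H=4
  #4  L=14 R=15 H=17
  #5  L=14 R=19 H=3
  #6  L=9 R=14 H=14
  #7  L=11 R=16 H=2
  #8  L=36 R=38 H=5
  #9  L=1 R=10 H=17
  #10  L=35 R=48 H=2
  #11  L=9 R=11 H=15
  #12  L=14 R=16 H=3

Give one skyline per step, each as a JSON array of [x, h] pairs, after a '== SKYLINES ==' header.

== SKYLINES ==
[[2,4],[14,0]]
[[2,4],[14,9],[21,0]]
[[2,4],[14,9],[21,0]]
[[2,4],[14,17],[15,9],[21,0]]
[[2,4],[14,17],[15,9],[21,0]]
[[2,4],[9,14],[14,17],[15,9],[21,0]]
[[2,4],[9,14],[14,17],[15,9],[21,0]]
[[2,4],[9,14],[14,17],[15,9],[21,0],[36,5],[38,0]]
[[1,17],[10,14],[14,17],[15,9],[21,0],[36,5],[38,0]]
[[1,17],[10,14],[14,17],[15,9],[21,0],[35,2],[36,5],[38,2],[48,0]]
[[1,17],[10,15],[11,14],[14,17],[15,9],[21,0],[35,2],[36,5],[38,2],[48,0]]
[[1,17],[10,15],[11,14],[14,17],[15,9],[21,0],[35,2],[36,5],[38,2],[48,0]]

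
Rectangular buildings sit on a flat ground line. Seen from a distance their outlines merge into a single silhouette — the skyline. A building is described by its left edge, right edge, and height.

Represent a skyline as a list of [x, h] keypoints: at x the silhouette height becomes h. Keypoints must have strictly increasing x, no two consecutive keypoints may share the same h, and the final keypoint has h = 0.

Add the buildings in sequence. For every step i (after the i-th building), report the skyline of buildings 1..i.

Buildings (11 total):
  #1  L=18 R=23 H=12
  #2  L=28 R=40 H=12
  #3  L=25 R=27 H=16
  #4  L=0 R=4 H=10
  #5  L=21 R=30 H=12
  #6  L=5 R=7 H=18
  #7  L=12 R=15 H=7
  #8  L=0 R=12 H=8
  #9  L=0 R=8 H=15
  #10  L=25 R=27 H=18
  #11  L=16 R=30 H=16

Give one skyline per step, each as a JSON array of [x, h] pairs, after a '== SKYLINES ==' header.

== SKYLINES ==
[[18,12],[23,0]]
[[18,12],[23,0],[28,12],[40,0]]
[[18,12],[23,0],[25,16],[27,0],[28,12],[40,0]]
[[0,10],[4,0],[18,12],[23,0],[25,16],[27,0],[28,12],[40,0]]
[[0,10],[4,0],[18,12],[25,16],[27,12],[40,0]]
[[0,10],[4,0],[5,18],[7,0],[18,12],[25,16],[27,12],[40,0]]
[[0,10],[4,0],[5,18],[7,0],[12,7],[15,0],[18,12],[25,16],[27,12],[40,0]]
[[0,10],[4,8],[5,18],[7,8],[12,7],[15,0],[18,12],[25,16],[27,12],[40,0]]
[[0,15],[5,18],[7,15],[8,8],[12,7],[15,0],[18,12],[25,16],[27,12],[40,0]]
[[0,15],[5,18],[7,15],[8,8],[12,7],[15,0],[18,12],[25,18],[27,12],[40,0]]
[[0,15],[5,18],[7,15],[8,8],[12,7],[15,0],[16,16],[25,18],[27,16],[30,12],[40,0]]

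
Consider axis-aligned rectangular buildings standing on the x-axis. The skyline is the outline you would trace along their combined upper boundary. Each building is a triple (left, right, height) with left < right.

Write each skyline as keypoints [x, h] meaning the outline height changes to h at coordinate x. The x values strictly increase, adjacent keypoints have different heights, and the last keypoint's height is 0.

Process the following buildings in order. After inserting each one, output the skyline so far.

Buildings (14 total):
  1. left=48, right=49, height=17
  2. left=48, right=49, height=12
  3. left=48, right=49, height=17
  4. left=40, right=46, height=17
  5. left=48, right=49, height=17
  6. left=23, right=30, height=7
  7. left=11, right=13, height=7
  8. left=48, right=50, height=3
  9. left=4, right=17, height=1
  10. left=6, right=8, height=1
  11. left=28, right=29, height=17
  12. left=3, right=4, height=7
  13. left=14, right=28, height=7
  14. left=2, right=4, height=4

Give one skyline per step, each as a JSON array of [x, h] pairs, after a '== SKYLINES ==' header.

== SKYLINES ==
[[48,17],[49,0]]
[[48,17],[49,0]]
[[48,17],[49,0]]
[[40,17],[46,0],[48,17],[49,0]]
[[40,17],[46,0],[48,17],[49,0]]
[[23,7],[30,0],[40,17],[46,0],[48,17],[49,0]]
[[11,7],[13,0],[23,7],[30,0],[40,17],[46,0],[48,17],[49,0]]
[[11,7],[13,0],[23,7],[30,0],[40,17],[46,0],[48,17],[49,3],[50,0]]
[[4,1],[11,7],[13,1],[17,0],[23,7],[30,0],[40,17],[46,0],[48,17],[49,3],[50,0]]
[[4,1],[11,7],[13,1],[17,0],[23,7],[30,0],[40,17],[46,0],[48,17],[49,3],[50,0]]
[[4,1],[11,7],[13,1],[17,0],[23,7],[28,17],[29,7],[30,0],[40,17],[46,0],[48,17],[49,3],[50,0]]
[[3,7],[4,1],[11,7],[13,1],[17,0],[23,7],[28,17],[29,7],[30,0],[40,17],[46,0],[48,17],[49,3],[50,0]]
[[3,7],[4,1],[11,7],[13,1],[14,7],[28,17],[29,7],[30,0],[40,17],[46,0],[48,17],[49,3],[50,0]]
[[2,4],[3,7],[4,1],[11,7],[13,1],[14,7],[28,17],[29,7],[30,0],[40,17],[46,0],[48,17],[49,3],[50,0]]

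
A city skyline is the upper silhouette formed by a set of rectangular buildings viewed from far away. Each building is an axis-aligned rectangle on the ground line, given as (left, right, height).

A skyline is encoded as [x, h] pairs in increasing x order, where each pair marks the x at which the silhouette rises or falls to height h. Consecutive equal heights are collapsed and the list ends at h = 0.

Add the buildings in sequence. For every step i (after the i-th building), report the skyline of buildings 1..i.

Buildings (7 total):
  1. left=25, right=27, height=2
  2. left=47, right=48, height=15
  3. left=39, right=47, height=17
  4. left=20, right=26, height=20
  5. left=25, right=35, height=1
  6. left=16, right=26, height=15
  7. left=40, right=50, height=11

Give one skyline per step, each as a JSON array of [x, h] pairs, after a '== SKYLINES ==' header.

== SKYLINES ==
[[25,2],[27,0]]
[[25,2],[27,0],[47,15],[48,0]]
[[25,2],[27,0],[39,17],[47,15],[48,0]]
[[20,20],[26,2],[27,0],[39,17],[47,15],[48,0]]
[[20,20],[26,2],[27,1],[35,0],[39,17],[47,15],[48,0]]
[[16,15],[20,20],[26,2],[27,1],[35,0],[39,17],[47,15],[48,0]]
[[16,15],[20,20],[26,2],[27,1],[35,0],[39,17],[47,15],[48,11],[50,0]]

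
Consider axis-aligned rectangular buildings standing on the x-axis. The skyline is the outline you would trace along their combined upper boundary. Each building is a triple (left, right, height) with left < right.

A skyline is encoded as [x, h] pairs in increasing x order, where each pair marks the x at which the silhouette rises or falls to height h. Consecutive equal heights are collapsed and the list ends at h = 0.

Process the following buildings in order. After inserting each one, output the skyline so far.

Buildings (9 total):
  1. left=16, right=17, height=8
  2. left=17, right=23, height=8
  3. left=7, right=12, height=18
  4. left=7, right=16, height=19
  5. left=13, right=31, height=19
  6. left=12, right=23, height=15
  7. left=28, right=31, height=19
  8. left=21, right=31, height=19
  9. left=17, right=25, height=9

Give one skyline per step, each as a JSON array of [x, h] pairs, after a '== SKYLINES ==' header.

== SKYLINES ==
[[16,8],[17,0]]
[[16,8],[23,0]]
[[7,18],[12,0],[16,8],[23,0]]
[[7,19],[16,8],[23,0]]
[[7,19],[31,0]]
[[7,19],[31,0]]
[[7,19],[31,0]]
[[7,19],[31,0]]
[[7,19],[31,0]]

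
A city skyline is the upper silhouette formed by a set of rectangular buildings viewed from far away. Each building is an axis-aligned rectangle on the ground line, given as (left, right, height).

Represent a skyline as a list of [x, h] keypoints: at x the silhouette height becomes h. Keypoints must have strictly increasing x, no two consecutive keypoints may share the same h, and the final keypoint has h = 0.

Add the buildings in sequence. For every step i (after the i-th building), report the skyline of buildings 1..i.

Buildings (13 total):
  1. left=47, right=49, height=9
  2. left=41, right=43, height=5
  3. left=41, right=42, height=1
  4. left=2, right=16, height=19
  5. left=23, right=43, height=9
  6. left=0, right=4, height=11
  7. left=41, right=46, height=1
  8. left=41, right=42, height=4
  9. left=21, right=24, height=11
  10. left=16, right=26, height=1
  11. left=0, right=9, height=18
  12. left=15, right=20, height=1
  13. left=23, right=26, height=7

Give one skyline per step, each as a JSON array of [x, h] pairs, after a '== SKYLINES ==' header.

== SKYLINES ==
[[47,9],[49,0]]
[[41,5],[43,0],[47,9],[49,0]]
[[41,5],[43,0],[47,9],[49,0]]
[[2,19],[16,0],[41,5],[43,0],[47,9],[49,0]]
[[2,19],[16,0],[23,9],[43,0],[47,9],[49,0]]
[[0,11],[2,19],[16,0],[23,9],[43,0],[47,9],[49,0]]
[[0,11],[2,19],[16,0],[23,9],[43,1],[46,0],[47,9],[49,0]]
[[0,11],[2,19],[16,0],[23,9],[43,1],[46,0],[47,9],[49,0]]
[[0,11],[2,19],[16,0],[21,11],[24,9],[43,1],[46,0],[47,9],[49,0]]
[[0,11],[2,19],[16,1],[21,11],[24,9],[43,1],[46,0],[47,9],[49,0]]
[[0,18],[2,19],[16,1],[21,11],[24,9],[43,1],[46,0],[47,9],[49,0]]
[[0,18],[2,19],[16,1],[21,11],[24,9],[43,1],[46,0],[47,9],[49,0]]
[[0,18],[2,19],[16,1],[21,11],[24,9],[43,1],[46,0],[47,9],[49,0]]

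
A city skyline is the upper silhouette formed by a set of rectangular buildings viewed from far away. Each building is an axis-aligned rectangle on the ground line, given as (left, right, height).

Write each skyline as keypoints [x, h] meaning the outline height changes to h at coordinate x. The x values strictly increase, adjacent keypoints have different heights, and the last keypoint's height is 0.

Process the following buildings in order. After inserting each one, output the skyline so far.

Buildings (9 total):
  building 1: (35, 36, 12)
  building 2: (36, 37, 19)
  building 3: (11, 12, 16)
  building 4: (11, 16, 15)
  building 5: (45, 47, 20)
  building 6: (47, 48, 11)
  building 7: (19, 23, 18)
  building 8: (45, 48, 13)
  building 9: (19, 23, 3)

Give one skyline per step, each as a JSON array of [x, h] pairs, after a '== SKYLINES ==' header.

== SKYLINES ==
[[35,12],[36,0]]
[[35,12],[36,19],[37,0]]
[[11,16],[12,0],[35,12],[36,19],[37,0]]
[[11,16],[12,15],[16,0],[35,12],[36,19],[37,0]]
[[11,16],[12,15],[16,0],[35,12],[36,19],[37,0],[45,20],[47,0]]
[[11,16],[12,15],[16,0],[35,12],[36,19],[37,0],[45,20],[47,11],[48,0]]
[[11,16],[12,15],[16,0],[19,18],[23,0],[35,12],[36,19],[37,0],[45,20],[47,11],[48,0]]
[[11,16],[12,15],[16,0],[19,18],[23,0],[35,12],[36,19],[37,0],[45,20],[47,13],[48,0]]
[[11,16],[12,15],[16,0],[19,18],[23,0],[35,12],[36,19],[37,0],[45,20],[47,13],[48,0]]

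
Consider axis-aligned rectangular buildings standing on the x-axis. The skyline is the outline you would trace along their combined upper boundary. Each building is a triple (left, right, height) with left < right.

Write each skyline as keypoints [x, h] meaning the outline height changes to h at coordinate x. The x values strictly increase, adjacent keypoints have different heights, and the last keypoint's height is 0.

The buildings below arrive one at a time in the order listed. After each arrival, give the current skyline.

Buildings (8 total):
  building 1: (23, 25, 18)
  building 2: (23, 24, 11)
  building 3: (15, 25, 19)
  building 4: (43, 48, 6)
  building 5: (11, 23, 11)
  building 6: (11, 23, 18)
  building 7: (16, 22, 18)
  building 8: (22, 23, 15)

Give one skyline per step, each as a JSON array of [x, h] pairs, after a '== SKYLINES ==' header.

== SKYLINES ==
[[23,18],[25,0]]
[[23,18],[25,0]]
[[15,19],[25,0]]
[[15,19],[25,0],[43,6],[48,0]]
[[11,11],[15,19],[25,0],[43,6],[48,0]]
[[11,18],[15,19],[25,0],[43,6],[48,0]]
[[11,18],[15,19],[25,0],[43,6],[48,0]]
[[11,18],[15,19],[25,0],[43,6],[48,0]]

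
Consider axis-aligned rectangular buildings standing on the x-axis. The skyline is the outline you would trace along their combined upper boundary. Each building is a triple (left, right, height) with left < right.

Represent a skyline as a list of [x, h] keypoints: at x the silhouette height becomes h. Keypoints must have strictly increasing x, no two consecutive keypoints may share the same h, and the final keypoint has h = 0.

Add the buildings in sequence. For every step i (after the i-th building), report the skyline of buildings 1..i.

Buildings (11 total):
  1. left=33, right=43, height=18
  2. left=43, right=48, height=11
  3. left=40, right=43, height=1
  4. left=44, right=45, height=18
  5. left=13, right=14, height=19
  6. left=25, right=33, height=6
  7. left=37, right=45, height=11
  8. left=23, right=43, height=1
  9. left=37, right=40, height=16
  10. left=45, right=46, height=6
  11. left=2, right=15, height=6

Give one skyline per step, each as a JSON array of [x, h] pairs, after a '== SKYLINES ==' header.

== SKYLINES ==
[[33,18],[43,0]]
[[33,18],[43,11],[48,0]]
[[33,18],[43,11],[48,0]]
[[33,18],[43,11],[44,18],[45,11],[48,0]]
[[13,19],[14,0],[33,18],[43,11],[44,18],[45,11],[48,0]]
[[13,19],[14,0],[25,6],[33,18],[43,11],[44,18],[45,11],[48,0]]
[[13,19],[14,0],[25,6],[33,18],[43,11],[44,18],[45,11],[48,0]]
[[13,19],[14,0],[23,1],[25,6],[33,18],[43,11],[44,18],[45,11],[48,0]]
[[13,19],[14,0],[23,1],[25,6],[33,18],[43,11],[44,18],[45,11],[48,0]]
[[13,19],[14,0],[23,1],[25,6],[33,18],[43,11],[44,18],[45,11],[48,0]]
[[2,6],[13,19],[14,6],[15,0],[23,1],[25,6],[33,18],[43,11],[44,18],[45,11],[48,0]]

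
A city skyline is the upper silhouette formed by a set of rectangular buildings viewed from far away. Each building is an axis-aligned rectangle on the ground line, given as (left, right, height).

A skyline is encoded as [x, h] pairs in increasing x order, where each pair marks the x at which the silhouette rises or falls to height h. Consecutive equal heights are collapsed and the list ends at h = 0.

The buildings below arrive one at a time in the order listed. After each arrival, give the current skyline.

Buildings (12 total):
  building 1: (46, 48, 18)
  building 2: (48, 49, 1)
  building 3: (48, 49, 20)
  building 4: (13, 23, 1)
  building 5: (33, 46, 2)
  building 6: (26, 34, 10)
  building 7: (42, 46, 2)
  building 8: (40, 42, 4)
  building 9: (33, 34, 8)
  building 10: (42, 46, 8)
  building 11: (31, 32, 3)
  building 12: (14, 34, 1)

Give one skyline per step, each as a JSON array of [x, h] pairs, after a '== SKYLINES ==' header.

== SKYLINES ==
[[46,18],[48,0]]
[[46,18],[48,1],[49,0]]
[[46,18],[48,20],[49,0]]
[[13,1],[23,0],[46,18],[48,20],[49,0]]
[[13,1],[23,0],[33,2],[46,18],[48,20],[49,0]]
[[13,1],[23,0],[26,10],[34,2],[46,18],[48,20],[49,0]]
[[13,1],[23,0],[26,10],[34,2],[46,18],[48,20],[49,0]]
[[13,1],[23,0],[26,10],[34,2],[40,4],[42,2],[46,18],[48,20],[49,0]]
[[13,1],[23,0],[26,10],[34,2],[40,4],[42,2],[46,18],[48,20],[49,0]]
[[13,1],[23,0],[26,10],[34,2],[40,4],[42,8],[46,18],[48,20],[49,0]]
[[13,1],[23,0],[26,10],[34,2],[40,4],[42,8],[46,18],[48,20],[49,0]]
[[13,1],[26,10],[34,2],[40,4],[42,8],[46,18],[48,20],[49,0]]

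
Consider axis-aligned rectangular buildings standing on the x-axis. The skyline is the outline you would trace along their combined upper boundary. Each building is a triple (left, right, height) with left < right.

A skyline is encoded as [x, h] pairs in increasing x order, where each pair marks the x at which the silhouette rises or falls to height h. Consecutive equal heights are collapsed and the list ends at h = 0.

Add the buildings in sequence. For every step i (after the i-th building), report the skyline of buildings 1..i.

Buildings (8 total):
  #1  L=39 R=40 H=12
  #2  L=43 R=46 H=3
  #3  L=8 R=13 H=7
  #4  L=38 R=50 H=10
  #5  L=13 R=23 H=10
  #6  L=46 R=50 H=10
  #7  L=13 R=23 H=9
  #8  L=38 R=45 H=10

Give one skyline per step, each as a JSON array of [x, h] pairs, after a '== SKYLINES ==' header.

== SKYLINES ==
[[39,12],[40,0]]
[[39,12],[40,0],[43,3],[46,0]]
[[8,7],[13,0],[39,12],[40,0],[43,3],[46,0]]
[[8,7],[13,0],[38,10],[39,12],[40,10],[50,0]]
[[8,7],[13,10],[23,0],[38,10],[39,12],[40,10],[50,0]]
[[8,7],[13,10],[23,0],[38,10],[39,12],[40,10],[50,0]]
[[8,7],[13,10],[23,0],[38,10],[39,12],[40,10],[50,0]]
[[8,7],[13,10],[23,0],[38,10],[39,12],[40,10],[50,0]]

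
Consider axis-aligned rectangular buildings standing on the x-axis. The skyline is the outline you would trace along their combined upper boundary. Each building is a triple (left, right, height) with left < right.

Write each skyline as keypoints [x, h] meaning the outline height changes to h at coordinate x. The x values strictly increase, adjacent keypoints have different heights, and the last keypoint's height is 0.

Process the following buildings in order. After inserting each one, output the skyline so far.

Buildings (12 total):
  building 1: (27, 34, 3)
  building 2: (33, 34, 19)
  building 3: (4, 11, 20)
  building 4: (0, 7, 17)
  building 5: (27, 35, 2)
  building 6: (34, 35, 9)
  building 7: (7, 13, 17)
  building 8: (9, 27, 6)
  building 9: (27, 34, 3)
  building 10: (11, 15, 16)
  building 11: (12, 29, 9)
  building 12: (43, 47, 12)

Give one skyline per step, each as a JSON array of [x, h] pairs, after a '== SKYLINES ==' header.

== SKYLINES ==
[[27,3],[34,0]]
[[27,3],[33,19],[34,0]]
[[4,20],[11,0],[27,3],[33,19],[34,0]]
[[0,17],[4,20],[11,0],[27,3],[33,19],[34,0]]
[[0,17],[4,20],[11,0],[27,3],[33,19],[34,2],[35,0]]
[[0,17],[4,20],[11,0],[27,3],[33,19],[34,9],[35,0]]
[[0,17],[4,20],[11,17],[13,0],[27,3],[33,19],[34,9],[35,0]]
[[0,17],[4,20],[11,17],[13,6],[27,3],[33,19],[34,9],[35,0]]
[[0,17],[4,20],[11,17],[13,6],[27,3],[33,19],[34,9],[35,0]]
[[0,17],[4,20],[11,17],[13,16],[15,6],[27,3],[33,19],[34,9],[35,0]]
[[0,17],[4,20],[11,17],[13,16],[15,9],[29,3],[33,19],[34,9],[35,0]]
[[0,17],[4,20],[11,17],[13,16],[15,9],[29,3],[33,19],[34,9],[35,0],[43,12],[47,0]]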